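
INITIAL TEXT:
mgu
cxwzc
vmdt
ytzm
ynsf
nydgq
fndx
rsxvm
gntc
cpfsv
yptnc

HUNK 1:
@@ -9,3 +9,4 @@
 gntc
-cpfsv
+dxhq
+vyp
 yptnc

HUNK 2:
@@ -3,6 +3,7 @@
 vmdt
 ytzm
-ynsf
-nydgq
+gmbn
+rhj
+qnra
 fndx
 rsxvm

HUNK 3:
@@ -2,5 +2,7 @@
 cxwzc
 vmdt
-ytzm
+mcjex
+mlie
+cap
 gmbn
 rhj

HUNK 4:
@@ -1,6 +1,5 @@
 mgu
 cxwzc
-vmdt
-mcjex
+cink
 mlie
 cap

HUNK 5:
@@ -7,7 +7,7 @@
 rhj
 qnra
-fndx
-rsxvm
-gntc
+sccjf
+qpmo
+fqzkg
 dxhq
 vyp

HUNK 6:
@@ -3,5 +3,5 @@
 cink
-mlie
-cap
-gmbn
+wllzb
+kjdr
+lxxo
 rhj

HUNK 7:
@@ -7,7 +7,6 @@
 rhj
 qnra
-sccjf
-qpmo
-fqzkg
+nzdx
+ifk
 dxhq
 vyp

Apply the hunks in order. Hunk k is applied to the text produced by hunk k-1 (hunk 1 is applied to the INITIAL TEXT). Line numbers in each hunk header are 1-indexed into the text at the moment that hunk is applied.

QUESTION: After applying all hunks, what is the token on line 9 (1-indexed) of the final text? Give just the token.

Answer: nzdx

Derivation:
Hunk 1: at line 9 remove [cpfsv] add [dxhq,vyp] -> 12 lines: mgu cxwzc vmdt ytzm ynsf nydgq fndx rsxvm gntc dxhq vyp yptnc
Hunk 2: at line 3 remove [ynsf,nydgq] add [gmbn,rhj,qnra] -> 13 lines: mgu cxwzc vmdt ytzm gmbn rhj qnra fndx rsxvm gntc dxhq vyp yptnc
Hunk 3: at line 2 remove [ytzm] add [mcjex,mlie,cap] -> 15 lines: mgu cxwzc vmdt mcjex mlie cap gmbn rhj qnra fndx rsxvm gntc dxhq vyp yptnc
Hunk 4: at line 1 remove [vmdt,mcjex] add [cink] -> 14 lines: mgu cxwzc cink mlie cap gmbn rhj qnra fndx rsxvm gntc dxhq vyp yptnc
Hunk 5: at line 7 remove [fndx,rsxvm,gntc] add [sccjf,qpmo,fqzkg] -> 14 lines: mgu cxwzc cink mlie cap gmbn rhj qnra sccjf qpmo fqzkg dxhq vyp yptnc
Hunk 6: at line 3 remove [mlie,cap,gmbn] add [wllzb,kjdr,lxxo] -> 14 lines: mgu cxwzc cink wllzb kjdr lxxo rhj qnra sccjf qpmo fqzkg dxhq vyp yptnc
Hunk 7: at line 7 remove [sccjf,qpmo,fqzkg] add [nzdx,ifk] -> 13 lines: mgu cxwzc cink wllzb kjdr lxxo rhj qnra nzdx ifk dxhq vyp yptnc
Final line 9: nzdx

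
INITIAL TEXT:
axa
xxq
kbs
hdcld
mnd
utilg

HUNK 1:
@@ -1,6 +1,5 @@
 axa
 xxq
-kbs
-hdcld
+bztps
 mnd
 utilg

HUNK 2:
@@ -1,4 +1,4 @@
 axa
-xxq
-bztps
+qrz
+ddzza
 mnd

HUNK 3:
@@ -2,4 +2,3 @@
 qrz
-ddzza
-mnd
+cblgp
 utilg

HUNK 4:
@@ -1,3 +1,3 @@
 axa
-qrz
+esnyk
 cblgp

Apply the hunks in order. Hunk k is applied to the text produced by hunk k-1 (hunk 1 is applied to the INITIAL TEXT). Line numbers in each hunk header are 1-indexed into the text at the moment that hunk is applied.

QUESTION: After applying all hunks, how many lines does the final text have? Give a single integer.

Hunk 1: at line 1 remove [kbs,hdcld] add [bztps] -> 5 lines: axa xxq bztps mnd utilg
Hunk 2: at line 1 remove [xxq,bztps] add [qrz,ddzza] -> 5 lines: axa qrz ddzza mnd utilg
Hunk 3: at line 2 remove [ddzza,mnd] add [cblgp] -> 4 lines: axa qrz cblgp utilg
Hunk 4: at line 1 remove [qrz] add [esnyk] -> 4 lines: axa esnyk cblgp utilg
Final line count: 4

Answer: 4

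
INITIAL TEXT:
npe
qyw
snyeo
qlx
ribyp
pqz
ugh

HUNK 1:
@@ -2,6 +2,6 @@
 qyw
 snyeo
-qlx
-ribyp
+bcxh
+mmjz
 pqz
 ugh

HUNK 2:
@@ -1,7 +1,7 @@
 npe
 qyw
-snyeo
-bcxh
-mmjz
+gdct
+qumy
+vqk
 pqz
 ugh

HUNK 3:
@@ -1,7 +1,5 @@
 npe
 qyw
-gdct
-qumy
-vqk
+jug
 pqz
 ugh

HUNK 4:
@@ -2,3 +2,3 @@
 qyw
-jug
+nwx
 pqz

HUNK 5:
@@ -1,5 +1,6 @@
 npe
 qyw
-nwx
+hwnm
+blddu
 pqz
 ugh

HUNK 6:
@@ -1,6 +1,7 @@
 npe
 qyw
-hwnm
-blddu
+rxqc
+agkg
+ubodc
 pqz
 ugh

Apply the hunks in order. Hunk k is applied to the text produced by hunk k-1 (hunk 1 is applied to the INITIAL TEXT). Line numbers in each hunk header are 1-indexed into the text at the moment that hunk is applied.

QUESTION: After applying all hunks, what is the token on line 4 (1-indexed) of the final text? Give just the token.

Hunk 1: at line 2 remove [qlx,ribyp] add [bcxh,mmjz] -> 7 lines: npe qyw snyeo bcxh mmjz pqz ugh
Hunk 2: at line 1 remove [snyeo,bcxh,mmjz] add [gdct,qumy,vqk] -> 7 lines: npe qyw gdct qumy vqk pqz ugh
Hunk 3: at line 1 remove [gdct,qumy,vqk] add [jug] -> 5 lines: npe qyw jug pqz ugh
Hunk 4: at line 2 remove [jug] add [nwx] -> 5 lines: npe qyw nwx pqz ugh
Hunk 5: at line 1 remove [nwx] add [hwnm,blddu] -> 6 lines: npe qyw hwnm blddu pqz ugh
Hunk 6: at line 1 remove [hwnm,blddu] add [rxqc,agkg,ubodc] -> 7 lines: npe qyw rxqc agkg ubodc pqz ugh
Final line 4: agkg

Answer: agkg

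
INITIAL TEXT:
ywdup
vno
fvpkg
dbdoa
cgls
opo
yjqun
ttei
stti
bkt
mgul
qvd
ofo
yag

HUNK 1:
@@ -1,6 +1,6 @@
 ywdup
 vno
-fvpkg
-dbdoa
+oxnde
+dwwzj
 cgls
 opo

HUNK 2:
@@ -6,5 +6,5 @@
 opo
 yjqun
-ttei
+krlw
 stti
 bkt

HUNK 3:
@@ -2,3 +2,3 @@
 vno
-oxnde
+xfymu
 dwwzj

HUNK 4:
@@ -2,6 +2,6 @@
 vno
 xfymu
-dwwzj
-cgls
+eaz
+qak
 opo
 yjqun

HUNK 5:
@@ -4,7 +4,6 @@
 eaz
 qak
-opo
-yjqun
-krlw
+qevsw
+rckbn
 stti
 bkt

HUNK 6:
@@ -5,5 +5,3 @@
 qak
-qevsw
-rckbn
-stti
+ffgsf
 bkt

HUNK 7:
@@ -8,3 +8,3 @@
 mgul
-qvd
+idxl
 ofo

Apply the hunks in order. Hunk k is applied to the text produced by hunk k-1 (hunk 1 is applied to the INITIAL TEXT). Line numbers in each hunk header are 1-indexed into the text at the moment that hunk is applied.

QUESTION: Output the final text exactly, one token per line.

Answer: ywdup
vno
xfymu
eaz
qak
ffgsf
bkt
mgul
idxl
ofo
yag

Derivation:
Hunk 1: at line 1 remove [fvpkg,dbdoa] add [oxnde,dwwzj] -> 14 lines: ywdup vno oxnde dwwzj cgls opo yjqun ttei stti bkt mgul qvd ofo yag
Hunk 2: at line 6 remove [ttei] add [krlw] -> 14 lines: ywdup vno oxnde dwwzj cgls opo yjqun krlw stti bkt mgul qvd ofo yag
Hunk 3: at line 2 remove [oxnde] add [xfymu] -> 14 lines: ywdup vno xfymu dwwzj cgls opo yjqun krlw stti bkt mgul qvd ofo yag
Hunk 4: at line 2 remove [dwwzj,cgls] add [eaz,qak] -> 14 lines: ywdup vno xfymu eaz qak opo yjqun krlw stti bkt mgul qvd ofo yag
Hunk 5: at line 4 remove [opo,yjqun,krlw] add [qevsw,rckbn] -> 13 lines: ywdup vno xfymu eaz qak qevsw rckbn stti bkt mgul qvd ofo yag
Hunk 6: at line 5 remove [qevsw,rckbn,stti] add [ffgsf] -> 11 lines: ywdup vno xfymu eaz qak ffgsf bkt mgul qvd ofo yag
Hunk 7: at line 8 remove [qvd] add [idxl] -> 11 lines: ywdup vno xfymu eaz qak ffgsf bkt mgul idxl ofo yag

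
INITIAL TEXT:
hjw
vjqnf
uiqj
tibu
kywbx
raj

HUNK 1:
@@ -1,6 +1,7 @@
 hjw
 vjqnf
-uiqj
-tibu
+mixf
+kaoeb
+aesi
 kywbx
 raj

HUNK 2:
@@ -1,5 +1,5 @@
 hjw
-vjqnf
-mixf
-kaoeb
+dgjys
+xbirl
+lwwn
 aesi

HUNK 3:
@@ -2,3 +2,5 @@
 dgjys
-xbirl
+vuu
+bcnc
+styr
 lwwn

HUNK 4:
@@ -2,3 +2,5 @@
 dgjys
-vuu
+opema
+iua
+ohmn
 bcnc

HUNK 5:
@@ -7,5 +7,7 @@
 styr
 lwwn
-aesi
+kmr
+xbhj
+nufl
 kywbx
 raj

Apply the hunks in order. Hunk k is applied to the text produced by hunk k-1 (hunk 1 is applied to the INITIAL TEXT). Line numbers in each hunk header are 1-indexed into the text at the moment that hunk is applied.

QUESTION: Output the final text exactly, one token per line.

Answer: hjw
dgjys
opema
iua
ohmn
bcnc
styr
lwwn
kmr
xbhj
nufl
kywbx
raj

Derivation:
Hunk 1: at line 1 remove [uiqj,tibu] add [mixf,kaoeb,aesi] -> 7 lines: hjw vjqnf mixf kaoeb aesi kywbx raj
Hunk 2: at line 1 remove [vjqnf,mixf,kaoeb] add [dgjys,xbirl,lwwn] -> 7 lines: hjw dgjys xbirl lwwn aesi kywbx raj
Hunk 3: at line 2 remove [xbirl] add [vuu,bcnc,styr] -> 9 lines: hjw dgjys vuu bcnc styr lwwn aesi kywbx raj
Hunk 4: at line 2 remove [vuu] add [opema,iua,ohmn] -> 11 lines: hjw dgjys opema iua ohmn bcnc styr lwwn aesi kywbx raj
Hunk 5: at line 7 remove [aesi] add [kmr,xbhj,nufl] -> 13 lines: hjw dgjys opema iua ohmn bcnc styr lwwn kmr xbhj nufl kywbx raj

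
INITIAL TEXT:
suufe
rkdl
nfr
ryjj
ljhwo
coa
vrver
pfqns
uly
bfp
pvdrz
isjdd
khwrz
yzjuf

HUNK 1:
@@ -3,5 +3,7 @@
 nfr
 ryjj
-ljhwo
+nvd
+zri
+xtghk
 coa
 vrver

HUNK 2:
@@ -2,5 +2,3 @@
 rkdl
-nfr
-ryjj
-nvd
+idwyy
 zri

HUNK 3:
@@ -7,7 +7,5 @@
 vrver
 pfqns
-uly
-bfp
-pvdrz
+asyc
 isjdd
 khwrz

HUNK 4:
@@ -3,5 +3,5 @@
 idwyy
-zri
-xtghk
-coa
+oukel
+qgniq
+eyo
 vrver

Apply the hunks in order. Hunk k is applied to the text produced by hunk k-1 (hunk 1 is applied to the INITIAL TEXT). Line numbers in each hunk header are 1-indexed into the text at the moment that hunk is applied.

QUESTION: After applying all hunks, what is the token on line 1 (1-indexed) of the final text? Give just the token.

Answer: suufe

Derivation:
Hunk 1: at line 3 remove [ljhwo] add [nvd,zri,xtghk] -> 16 lines: suufe rkdl nfr ryjj nvd zri xtghk coa vrver pfqns uly bfp pvdrz isjdd khwrz yzjuf
Hunk 2: at line 2 remove [nfr,ryjj,nvd] add [idwyy] -> 14 lines: suufe rkdl idwyy zri xtghk coa vrver pfqns uly bfp pvdrz isjdd khwrz yzjuf
Hunk 3: at line 7 remove [uly,bfp,pvdrz] add [asyc] -> 12 lines: suufe rkdl idwyy zri xtghk coa vrver pfqns asyc isjdd khwrz yzjuf
Hunk 4: at line 3 remove [zri,xtghk,coa] add [oukel,qgniq,eyo] -> 12 lines: suufe rkdl idwyy oukel qgniq eyo vrver pfqns asyc isjdd khwrz yzjuf
Final line 1: suufe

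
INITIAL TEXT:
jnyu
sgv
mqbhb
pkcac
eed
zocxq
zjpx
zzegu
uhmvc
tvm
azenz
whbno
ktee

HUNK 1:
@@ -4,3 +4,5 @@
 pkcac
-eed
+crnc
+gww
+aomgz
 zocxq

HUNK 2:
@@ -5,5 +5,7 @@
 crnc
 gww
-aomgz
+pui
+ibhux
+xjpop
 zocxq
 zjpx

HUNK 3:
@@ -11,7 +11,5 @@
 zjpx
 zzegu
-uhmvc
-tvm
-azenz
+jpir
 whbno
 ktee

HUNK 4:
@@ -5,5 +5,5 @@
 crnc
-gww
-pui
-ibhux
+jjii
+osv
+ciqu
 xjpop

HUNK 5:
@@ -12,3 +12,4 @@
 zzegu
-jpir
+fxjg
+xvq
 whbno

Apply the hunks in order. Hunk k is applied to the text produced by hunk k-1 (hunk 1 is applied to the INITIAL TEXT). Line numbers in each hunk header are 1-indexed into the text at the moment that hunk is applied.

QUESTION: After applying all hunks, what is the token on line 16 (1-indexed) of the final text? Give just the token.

Hunk 1: at line 4 remove [eed] add [crnc,gww,aomgz] -> 15 lines: jnyu sgv mqbhb pkcac crnc gww aomgz zocxq zjpx zzegu uhmvc tvm azenz whbno ktee
Hunk 2: at line 5 remove [aomgz] add [pui,ibhux,xjpop] -> 17 lines: jnyu sgv mqbhb pkcac crnc gww pui ibhux xjpop zocxq zjpx zzegu uhmvc tvm azenz whbno ktee
Hunk 3: at line 11 remove [uhmvc,tvm,azenz] add [jpir] -> 15 lines: jnyu sgv mqbhb pkcac crnc gww pui ibhux xjpop zocxq zjpx zzegu jpir whbno ktee
Hunk 4: at line 5 remove [gww,pui,ibhux] add [jjii,osv,ciqu] -> 15 lines: jnyu sgv mqbhb pkcac crnc jjii osv ciqu xjpop zocxq zjpx zzegu jpir whbno ktee
Hunk 5: at line 12 remove [jpir] add [fxjg,xvq] -> 16 lines: jnyu sgv mqbhb pkcac crnc jjii osv ciqu xjpop zocxq zjpx zzegu fxjg xvq whbno ktee
Final line 16: ktee

Answer: ktee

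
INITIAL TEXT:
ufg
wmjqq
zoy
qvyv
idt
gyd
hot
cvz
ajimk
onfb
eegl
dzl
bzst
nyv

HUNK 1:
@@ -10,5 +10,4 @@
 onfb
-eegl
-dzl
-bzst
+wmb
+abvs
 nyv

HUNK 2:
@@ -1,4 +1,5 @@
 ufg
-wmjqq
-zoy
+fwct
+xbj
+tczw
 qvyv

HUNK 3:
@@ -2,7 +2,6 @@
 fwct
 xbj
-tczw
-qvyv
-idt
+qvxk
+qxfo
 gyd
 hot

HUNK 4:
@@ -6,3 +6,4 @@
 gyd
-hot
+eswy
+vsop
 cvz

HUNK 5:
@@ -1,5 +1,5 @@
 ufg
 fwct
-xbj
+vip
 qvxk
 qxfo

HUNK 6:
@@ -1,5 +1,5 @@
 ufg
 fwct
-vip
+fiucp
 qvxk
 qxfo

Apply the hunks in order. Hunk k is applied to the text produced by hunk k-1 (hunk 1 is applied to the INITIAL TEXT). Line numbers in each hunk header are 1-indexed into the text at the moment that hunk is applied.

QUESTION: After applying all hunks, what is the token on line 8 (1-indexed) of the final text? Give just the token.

Hunk 1: at line 10 remove [eegl,dzl,bzst] add [wmb,abvs] -> 13 lines: ufg wmjqq zoy qvyv idt gyd hot cvz ajimk onfb wmb abvs nyv
Hunk 2: at line 1 remove [wmjqq,zoy] add [fwct,xbj,tczw] -> 14 lines: ufg fwct xbj tczw qvyv idt gyd hot cvz ajimk onfb wmb abvs nyv
Hunk 3: at line 2 remove [tczw,qvyv,idt] add [qvxk,qxfo] -> 13 lines: ufg fwct xbj qvxk qxfo gyd hot cvz ajimk onfb wmb abvs nyv
Hunk 4: at line 6 remove [hot] add [eswy,vsop] -> 14 lines: ufg fwct xbj qvxk qxfo gyd eswy vsop cvz ajimk onfb wmb abvs nyv
Hunk 5: at line 1 remove [xbj] add [vip] -> 14 lines: ufg fwct vip qvxk qxfo gyd eswy vsop cvz ajimk onfb wmb abvs nyv
Hunk 6: at line 1 remove [vip] add [fiucp] -> 14 lines: ufg fwct fiucp qvxk qxfo gyd eswy vsop cvz ajimk onfb wmb abvs nyv
Final line 8: vsop

Answer: vsop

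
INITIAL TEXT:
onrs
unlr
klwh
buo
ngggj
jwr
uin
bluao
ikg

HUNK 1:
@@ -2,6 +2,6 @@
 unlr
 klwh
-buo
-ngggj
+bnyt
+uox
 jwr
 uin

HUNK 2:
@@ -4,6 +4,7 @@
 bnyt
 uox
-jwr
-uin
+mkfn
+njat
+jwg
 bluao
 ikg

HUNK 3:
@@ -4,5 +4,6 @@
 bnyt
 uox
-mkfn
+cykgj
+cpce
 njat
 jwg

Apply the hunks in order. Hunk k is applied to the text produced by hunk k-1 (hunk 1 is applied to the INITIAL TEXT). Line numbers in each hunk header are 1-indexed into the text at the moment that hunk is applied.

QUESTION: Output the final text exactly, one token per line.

Answer: onrs
unlr
klwh
bnyt
uox
cykgj
cpce
njat
jwg
bluao
ikg

Derivation:
Hunk 1: at line 2 remove [buo,ngggj] add [bnyt,uox] -> 9 lines: onrs unlr klwh bnyt uox jwr uin bluao ikg
Hunk 2: at line 4 remove [jwr,uin] add [mkfn,njat,jwg] -> 10 lines: onrs unlr klwh bnyt uox mkfn njat jwg bluao ikg
Hunk 3: at line 4 remove [mkfn] add [cykgj,cpce] -> 11 lines: onrs unlr klwh bnyt uox cykgj cpce njat jwg bluao ikg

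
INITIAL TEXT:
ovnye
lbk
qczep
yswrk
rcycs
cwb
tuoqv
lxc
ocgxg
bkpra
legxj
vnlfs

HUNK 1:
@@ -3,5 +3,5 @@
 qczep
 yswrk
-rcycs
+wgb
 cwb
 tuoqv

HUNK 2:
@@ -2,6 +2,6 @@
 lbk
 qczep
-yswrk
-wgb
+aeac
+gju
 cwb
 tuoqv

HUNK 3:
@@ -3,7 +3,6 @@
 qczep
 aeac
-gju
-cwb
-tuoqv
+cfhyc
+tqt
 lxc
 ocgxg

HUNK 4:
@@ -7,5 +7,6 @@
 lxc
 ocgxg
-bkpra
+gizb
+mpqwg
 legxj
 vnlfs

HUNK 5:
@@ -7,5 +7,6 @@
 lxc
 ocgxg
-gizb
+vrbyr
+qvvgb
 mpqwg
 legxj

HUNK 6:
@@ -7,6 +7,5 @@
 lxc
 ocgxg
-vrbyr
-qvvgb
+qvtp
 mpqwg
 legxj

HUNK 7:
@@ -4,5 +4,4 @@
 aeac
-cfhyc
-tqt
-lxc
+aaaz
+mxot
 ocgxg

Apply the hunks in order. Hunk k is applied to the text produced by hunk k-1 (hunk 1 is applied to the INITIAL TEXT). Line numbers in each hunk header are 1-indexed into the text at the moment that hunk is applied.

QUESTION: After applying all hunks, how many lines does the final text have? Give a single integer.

Answer: 11

Derivation:
Hunk 1: at line 3 remove [rcycs] add [wgb] -> 12 lines: ovnye lbk qczep yswrk wgb cwb tuoqv lxc ocgxg bkpra legxj vnlfs
Hunk 2: at line 2 remove [yswrk,wgb] add [aeac,gju] -> 12 lines: ovnye lbk qczep aeac gju cwb tuoqv lxc ocgxg bkpra legxj vnlfs
Hunk 3: at line 3 remove [gju,cwb,tuoqv] add [cfhyc,tqt] -> 11 lines: ovnye lbk qczep aeac cfhyc tqt lxc ocgxg bkpra legxj vnlfs
Hunk 4: at line 7 remove [bkpra] add [gizb,mpqwg] -> 12 lines: ovnye lbk qczep aeac cfhyc tqt lxc ocgxg gizb mpqwg legxj vnlfs
Hunk 5: at line 7 remove [gizb] add [vrbyr,qvvgb] -> 13 lines: ovnye lbk qczep aeac cfhyc tqt lxc ocgxg vrbyr qvvgb mpqwg legxj vnlfs
Hunk 6: at line 7 remove [vrbyr,qvvgb] add [qvtp] -> 12 lines: ovnye lbk qczep aeac cfhyc tqt lxc ocgxg qvtp mpqwg legxj vnlfs
Hunk 7: at line 4 remove [cfhyc,tqt,lxc] add [aaaz,mxot] -> 11 lines: ovnye lbk qczep aeac aaaz mxot ocgxg qvtp mpqwg legxj vnlfs
Final line count: 11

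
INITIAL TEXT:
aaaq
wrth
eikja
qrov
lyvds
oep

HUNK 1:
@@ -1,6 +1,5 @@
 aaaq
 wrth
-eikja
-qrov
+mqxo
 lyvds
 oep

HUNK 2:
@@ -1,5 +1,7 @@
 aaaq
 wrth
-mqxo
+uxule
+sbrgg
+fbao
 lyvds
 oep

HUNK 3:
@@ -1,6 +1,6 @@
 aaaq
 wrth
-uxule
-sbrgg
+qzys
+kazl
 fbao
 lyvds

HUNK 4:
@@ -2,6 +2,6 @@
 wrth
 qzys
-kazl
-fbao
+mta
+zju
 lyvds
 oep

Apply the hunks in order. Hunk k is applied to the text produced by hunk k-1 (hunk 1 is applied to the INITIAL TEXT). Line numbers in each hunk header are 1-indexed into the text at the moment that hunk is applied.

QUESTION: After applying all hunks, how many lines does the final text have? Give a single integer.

Answer: 7

Derivation:
Hunk 1: at line 1 remove [eikja,qrov] add [mqxo] -> 5 lines: aaaq wrth mqxo lyvds oep
Hunk 2: at line 1 remove [mqxo] add [uxule,sbrgg,fbao] -> 7 lines: aaaq wrth uxule sbrgg fbao lyvds oep
Hunk 3: at line 1 remove [uxule,sbrgg] add [qzys,kazl] -> 7 lines: aaaq wrth qzys kazl fbao lyvds oep
Hunk 4: at line 2 remove [kazl,fbao] add [mta,zju] -> 7 lines: aaaq wrth qzys mta zju lyvds oep
Final line count: 7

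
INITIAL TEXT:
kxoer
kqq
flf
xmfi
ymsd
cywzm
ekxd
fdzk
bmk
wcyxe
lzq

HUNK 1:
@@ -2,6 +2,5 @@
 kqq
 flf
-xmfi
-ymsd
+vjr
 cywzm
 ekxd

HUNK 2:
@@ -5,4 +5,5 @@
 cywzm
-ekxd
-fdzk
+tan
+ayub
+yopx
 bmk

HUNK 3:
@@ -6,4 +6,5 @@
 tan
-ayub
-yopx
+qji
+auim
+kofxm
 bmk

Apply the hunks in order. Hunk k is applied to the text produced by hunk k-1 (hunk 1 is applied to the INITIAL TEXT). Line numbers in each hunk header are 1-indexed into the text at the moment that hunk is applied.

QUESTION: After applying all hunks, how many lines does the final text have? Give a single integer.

Answer: 12

Derivation:
Hunk 1: at line 2 remove [xmfi,ymsd] add [vjr] -> 10 lines: kxoer kqq flf vjr cywzm ekxd fdzk bmk wcyxe lzq
Hunk 2: at line 5 remove [ekxd,fdzk] add [tan,ayub,yopx] -> 11 lines: kxoer kqq flf vjr cywzm tan ayub yopx bmk wcyxe lzq
Hunk 3: at line 6 remove [ayub,yopx] add [qji,auim,kofxm] -> 12 lines: kxoer kqq flf vjr cywzm tan qji auim kofxm bmk wcyxe lzq
Final line count: 12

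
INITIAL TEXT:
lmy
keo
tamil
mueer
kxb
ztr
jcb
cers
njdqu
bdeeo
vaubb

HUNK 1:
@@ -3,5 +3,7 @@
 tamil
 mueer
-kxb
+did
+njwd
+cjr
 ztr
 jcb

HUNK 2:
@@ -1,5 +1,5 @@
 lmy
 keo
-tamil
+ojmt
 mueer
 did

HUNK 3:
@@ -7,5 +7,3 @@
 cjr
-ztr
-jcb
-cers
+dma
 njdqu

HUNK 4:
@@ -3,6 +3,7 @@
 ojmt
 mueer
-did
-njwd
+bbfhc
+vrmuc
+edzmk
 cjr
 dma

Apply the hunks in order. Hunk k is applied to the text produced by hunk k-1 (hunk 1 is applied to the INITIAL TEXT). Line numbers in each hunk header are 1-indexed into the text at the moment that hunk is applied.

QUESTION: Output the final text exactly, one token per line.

Hunk 1: at line 3 remove [kxb] add [did,njwd,cjr] -> 13 lines: lmy keo tamil mueer did njwd cjr ztr jcb cers njdqu bdeeo vaubb
Hunk 2: at line 1 remove [tamil] add [ojmt] -> 13 lines: lmy keo ojmt mueer did njwd cjr ztr jcb cers njdqu bdeeo vaubb
Hunk 3: at line 7 remove [ztr,jcb,cers] add [dma] -> 11 lines: lmy keo ojmt mueer did njwd cjr dma njdqu bdeeo vaubb
Hunk 4: at line 3 remove [did,njwd] add [bbfhc,vrmuc,edzmk] -> 12 lines: lmy keo ojmt mueer bbfhc vrmuc edzmk cjr dma njdqu bdeeo vaubb

Answer: lmy
keo
ojmt
mueer
bbfhc
vrmuc
edzmk
cjr
dma
njdqu
bdeeo
vaubb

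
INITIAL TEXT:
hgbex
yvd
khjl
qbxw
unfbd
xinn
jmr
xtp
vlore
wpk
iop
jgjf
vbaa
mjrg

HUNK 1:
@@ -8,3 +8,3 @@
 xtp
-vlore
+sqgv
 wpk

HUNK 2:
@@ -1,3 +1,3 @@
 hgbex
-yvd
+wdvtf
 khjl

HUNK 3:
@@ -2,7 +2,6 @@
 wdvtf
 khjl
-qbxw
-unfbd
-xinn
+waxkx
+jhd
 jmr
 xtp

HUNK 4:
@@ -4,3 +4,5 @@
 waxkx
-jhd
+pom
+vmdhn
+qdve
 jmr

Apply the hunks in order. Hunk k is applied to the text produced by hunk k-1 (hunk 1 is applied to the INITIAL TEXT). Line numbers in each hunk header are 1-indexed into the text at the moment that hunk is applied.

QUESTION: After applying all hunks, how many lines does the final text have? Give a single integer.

Answer: 15

Derivation:
Hunk 1: at line 8 remove [vlore] add [sqgv] -> 14 lines: hgbex yvd khjl qbxw unfbd xinn jmr xtp sqgv wpk iop jgjf vbaa mjrg
Hunk 2: at line 1 remove [yvd] add [wdvtf] -> 14 lines: hgbex wdvtf khjl qbxw unfbd xinn jmr xtp sqgv wpk iop jgjf vbaa mjrg
Hunk 3: at line 2 remove [qbxw,unfbd,xinn] add [waxkx,jhd] -> 13 lines: hgbex wdvtf khjl waxkx jhd jmr xtp sqgv wpk iop jgjf vbaa mjrg
Hunk 4: at line 4 remove [jhd] add [pom,vmdhn,qdve] -> 15 lines: hgbex wdvtf khjl waxkx pom vmdhn qdve jmr xtp sqgv wpk iop jgjf vbaa mjrg
Final line count: 15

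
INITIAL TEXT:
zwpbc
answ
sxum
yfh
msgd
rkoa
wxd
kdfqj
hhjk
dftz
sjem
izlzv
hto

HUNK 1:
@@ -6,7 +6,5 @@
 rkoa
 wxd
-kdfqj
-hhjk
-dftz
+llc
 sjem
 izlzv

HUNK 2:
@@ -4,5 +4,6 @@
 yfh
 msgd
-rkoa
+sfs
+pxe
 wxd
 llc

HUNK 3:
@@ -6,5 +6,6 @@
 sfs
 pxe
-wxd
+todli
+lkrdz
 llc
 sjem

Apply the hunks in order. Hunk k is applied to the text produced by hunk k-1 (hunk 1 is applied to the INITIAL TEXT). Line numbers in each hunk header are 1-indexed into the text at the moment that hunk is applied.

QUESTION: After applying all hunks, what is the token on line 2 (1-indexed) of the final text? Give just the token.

Answer: answ

Derivation:
Hunk 1: at line 6 remove [kdfqj,hhjk,dftz] add [llc] -> 11 lines: zwpbc answ sxum yfh msgd rkoa wxd llc sjem izlzv hto
Hunk 2: at line 4 remove [rkoa] add [sfs,pxe] -> 12 lines: zwpbc answ sxum yfh msgd sfs pxe wxd llc sjem izlzv hto
Hunk 3: at line 6 remove [wxd] add [todli,lkrdz] -> 13 lines: zwpbc answ sxum yfh msgd sfs pxe todli lkrdz llc sjem izlzv hto
Final line 2: answ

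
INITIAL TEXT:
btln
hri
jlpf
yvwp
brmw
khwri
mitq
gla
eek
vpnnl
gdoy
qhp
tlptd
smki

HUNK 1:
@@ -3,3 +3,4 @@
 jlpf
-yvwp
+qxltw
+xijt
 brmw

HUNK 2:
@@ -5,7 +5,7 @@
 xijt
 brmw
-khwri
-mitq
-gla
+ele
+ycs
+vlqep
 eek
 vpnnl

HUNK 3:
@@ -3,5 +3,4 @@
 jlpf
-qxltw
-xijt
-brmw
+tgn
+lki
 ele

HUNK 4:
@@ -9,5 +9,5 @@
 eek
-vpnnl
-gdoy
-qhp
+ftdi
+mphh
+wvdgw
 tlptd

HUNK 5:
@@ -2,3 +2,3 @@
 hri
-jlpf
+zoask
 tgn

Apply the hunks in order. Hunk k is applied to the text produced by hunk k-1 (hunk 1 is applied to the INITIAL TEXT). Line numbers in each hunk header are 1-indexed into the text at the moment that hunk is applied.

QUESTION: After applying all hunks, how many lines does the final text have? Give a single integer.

Answer: 14

Derivation:
Hunk 1: at line 3 remove [yvwp] add [qxltw,xijt] -> 15 lines: btln hri jlpf qxltw xijt brmw khwri mitq gla eek vpnnl gdoy qhp tlptd smki
Hunk 2: at line 5 remove [khwri,mitq,gla] add [ele,ycs,vlqep] -> 15 lines: btln hri jlpf qxltw xijt brmw ele ycs vlqep eek vpnnl gdoy qhp tlptd smki
Hunk 3: at line 3 remove [qxltw,xijt,brmw] add [tgn,lki] -> 14 lines: btln hri jlpf tgn lki ele ycs vlqep eek vpnnl gdoy qhp tlptd smki
Hunk 4: at line 9 remove [vpnnl,gdoy,qhp] add [ftdi,mphh,wvdgw] -> 14 lines: btln hri jlpf tgn lki ele ycs vlqep eek ftdi mphh wvdgw tlptd smki
Hunk 5: at line 2 remove [jlpf] add [zoask] -> 14 lines: btln hri zoask tgn lki ele ycs vlqep eek ftdi mphh wvdgw tlptd smki
Final line count: 14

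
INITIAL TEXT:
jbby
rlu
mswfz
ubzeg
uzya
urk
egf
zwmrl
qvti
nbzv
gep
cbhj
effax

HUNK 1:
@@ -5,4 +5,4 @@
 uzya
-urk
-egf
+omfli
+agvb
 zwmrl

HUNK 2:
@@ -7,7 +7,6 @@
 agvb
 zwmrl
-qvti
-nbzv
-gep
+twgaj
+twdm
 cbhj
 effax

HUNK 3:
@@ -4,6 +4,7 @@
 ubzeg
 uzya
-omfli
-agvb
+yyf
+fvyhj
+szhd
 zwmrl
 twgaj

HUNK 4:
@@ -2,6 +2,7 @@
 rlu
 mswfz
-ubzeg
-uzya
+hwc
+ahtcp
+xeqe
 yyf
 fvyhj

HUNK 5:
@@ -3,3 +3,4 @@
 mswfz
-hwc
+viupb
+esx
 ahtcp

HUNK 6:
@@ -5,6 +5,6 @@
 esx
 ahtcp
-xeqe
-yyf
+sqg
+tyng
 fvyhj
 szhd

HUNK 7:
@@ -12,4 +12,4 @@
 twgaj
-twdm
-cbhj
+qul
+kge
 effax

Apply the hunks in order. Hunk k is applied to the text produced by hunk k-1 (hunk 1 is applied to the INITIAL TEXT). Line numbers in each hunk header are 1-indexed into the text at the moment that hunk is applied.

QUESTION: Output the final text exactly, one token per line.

Hunk 1: at line 5 remove [urk,egf] add [omfli,agvb] -> 13 lines: jbby rlu mswfz ubzeg uzya omfli agvb zwmrl qvti nbzv gep cbhj effax
Hunk 2: at line 7 remove [qvti,nbzv,gep] add [twgaj,twdm] -> 12 lines: jbby rlu mswfz ubzeg uzya omfli agvb zwmrl twgaj twdm cbhj effax
Hunk 3: at line 4 remove [omfli,agvb] add [yyf,fvyhj,szhd] -> 13 lines: jbby rlu mswfz ubzeg uzya yyf fvyhj szhd zwmrl twgaj twdm cbhj effax
Hunk 4: at line 2 remove [ubzeg,uzya] add [hwc,ahtcp,xeqe] -> 14 lines: jbby rlu mswfz hwc ahtcp xeqe yyf fvyhj szhd zwmrl twgaj twdm cbhj effax
Hunk 5: at line 3 remove [hwc] add [viupb,esx] -> 15 lines: jbby rlu mswfz viupb esx ahtcp xeqe yyf fvyhj szhd zwmrl twgaj twdm cbhj effax
Hunk 6: at line 5 remove [xeqe,yyf] add [sqg,tyng] -> 15 lines: jbby rlu mswfz viupb esx ahtcp sqg tyng fvyhj szhd zwmrl twgaj twdm cbhj effax
Hunk 7: at line 12 remove [twdm,cbhj] add [qul,kge] -> 15 lines: jbby rlu mswfz viupb esx ahtcp sqg tyng fvyhj szhd zwmrl twgaj qul kge effax

Answer: jbby
rlu
mswfz
viupb
esx
ahtcp
sqg
tyng
fvyhj
szhd
zwmrl
twgaj
qul
kge
effax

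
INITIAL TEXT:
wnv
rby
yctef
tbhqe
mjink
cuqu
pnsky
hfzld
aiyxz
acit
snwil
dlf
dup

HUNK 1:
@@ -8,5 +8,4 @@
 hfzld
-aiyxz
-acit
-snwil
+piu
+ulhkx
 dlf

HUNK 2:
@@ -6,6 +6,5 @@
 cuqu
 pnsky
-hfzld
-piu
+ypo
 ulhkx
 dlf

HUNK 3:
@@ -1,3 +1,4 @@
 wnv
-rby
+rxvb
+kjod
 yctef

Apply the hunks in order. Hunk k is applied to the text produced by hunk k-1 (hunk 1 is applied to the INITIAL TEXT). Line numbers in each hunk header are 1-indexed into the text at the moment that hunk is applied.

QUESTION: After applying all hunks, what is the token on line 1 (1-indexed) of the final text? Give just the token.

Answer: wnv

Derivation:
Hunk 1: at line 8 remove [aiyxz,acit,snwil] add [piu,ulhkx] -> 12 lines: wnv rby yctef tbhqe mjink cuqu pnsky hfzld piu ulhkx dlf dup
Hunk 2: at line 6 remove [hfzld,piu] add [ypo] -> 11 lines: wnv rby yctef tbhqe mjink cuqu pnsky ypo ulhkx dlf dup
Hunk 3: at line 1 remove [rby] add [rxvb,kjod] -> 12 lines: wnv rxvb kjod yctef tbhqe mjink cuqu pnsky ypo ulhkx dlf dup
Final line 1: wnv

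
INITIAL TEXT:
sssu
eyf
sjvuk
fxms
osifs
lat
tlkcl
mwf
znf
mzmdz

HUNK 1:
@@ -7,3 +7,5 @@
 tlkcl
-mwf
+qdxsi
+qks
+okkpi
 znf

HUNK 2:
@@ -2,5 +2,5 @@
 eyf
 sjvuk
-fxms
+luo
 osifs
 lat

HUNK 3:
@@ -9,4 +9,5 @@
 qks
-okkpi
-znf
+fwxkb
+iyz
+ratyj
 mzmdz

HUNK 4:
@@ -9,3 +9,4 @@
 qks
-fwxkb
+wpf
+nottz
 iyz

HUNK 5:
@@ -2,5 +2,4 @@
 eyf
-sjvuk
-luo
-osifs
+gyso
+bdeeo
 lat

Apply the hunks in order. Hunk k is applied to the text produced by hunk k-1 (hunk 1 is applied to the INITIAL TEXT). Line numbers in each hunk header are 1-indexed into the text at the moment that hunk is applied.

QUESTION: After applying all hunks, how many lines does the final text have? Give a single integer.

Hunk 1: at line 7 remove [mwf] add [qdxsi,qks,okkpi] -> 12 lines: sssu eyf sjvuk fxms osifs lat tlkcl qdxsi qks okkpi znf mzmdz
Hunk 2: at line 2 remove [fxms] add [luo] -> 12 lines: sssu eyf sjvuk luo osifs lat tlkcl qdxsi qks okkpi znf mzmdz
Hunk 3: at line 9 remove [okkpi,znf] add [fwxkb,iyz,ratyj] -> 13 lines: sssu eyf sjvuk luo osifs lat tlkcl qdxsi qks fwxkb iyz ratyj mzmdz
Hunk 4: at line 9 remove [fwxkb] add [wpf,nottz] -> 14 lines: sssu eyf sjvuk luo osifs lat tlkcl qdxsi qks wpf nottz iyz ratyj mzmdz
Hunk 5: at line 2 remove [sjvuk,luo,osifs] add [gyso,bdeeo] -> 13 lines: sssu eyf gyso bdeeo lat tlkcl qdxsi qks wpf nottz iyz ratyj mzmdz
Final line count: 13

Answer: 13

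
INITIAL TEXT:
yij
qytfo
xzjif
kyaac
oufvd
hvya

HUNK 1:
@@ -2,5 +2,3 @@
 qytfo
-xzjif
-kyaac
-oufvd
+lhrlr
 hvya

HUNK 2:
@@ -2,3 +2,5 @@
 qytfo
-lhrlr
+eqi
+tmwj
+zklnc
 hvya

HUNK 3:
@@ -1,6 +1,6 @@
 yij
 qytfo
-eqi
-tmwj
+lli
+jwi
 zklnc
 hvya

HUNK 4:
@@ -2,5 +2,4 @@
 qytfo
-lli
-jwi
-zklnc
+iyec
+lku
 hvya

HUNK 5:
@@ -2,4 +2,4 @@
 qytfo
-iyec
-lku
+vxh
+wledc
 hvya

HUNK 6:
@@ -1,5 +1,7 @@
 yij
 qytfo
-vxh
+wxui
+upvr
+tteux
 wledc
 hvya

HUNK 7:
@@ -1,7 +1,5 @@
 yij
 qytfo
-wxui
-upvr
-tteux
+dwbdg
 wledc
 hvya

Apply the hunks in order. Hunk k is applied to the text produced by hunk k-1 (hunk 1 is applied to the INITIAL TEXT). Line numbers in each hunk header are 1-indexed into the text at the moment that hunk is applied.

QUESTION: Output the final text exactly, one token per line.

Hunk 1: at line 2 remove [xzjif,kyaac,oufvd] add [lhrlr] -> 4 lines: yij qytfo lhrlr hvya
Hunk 2: at line 2 remove [lhrlr] add [eqi,tmwj,zklnc] -> 6 lines: yij qytfo eqi tmwj zklnc hvya
Hunk 3: at line 1 remove [eqi,tmwj] add [lli,jwi] -> 6 lines: yij qytfo lli jwi zklnc hvya
Hunk 4: at line 2 remove [lli,jwi,zklnc] add [iyec,lku] -> 5 lines: yij qytfo iyec lku hvya
Hunk 5: at line 2 remove [iyec,lku] add [vxh,wledc] -> 5 lines: yij qytfo vxh wledc hvya
Hunk 6: at line 1 remove [vxh] add [wxui,upvr,tteux] -> 7 lines: yij qytfo wxui upvr tteux wledc hvya
Hunk 7: at line 1 remove [wxui,upvr,tteux] add [dwbdg] -> 5 lines: yij qytfo dwbdg wledc hvya

Answer: yij
qytfo
dwbdg
wledc
hvya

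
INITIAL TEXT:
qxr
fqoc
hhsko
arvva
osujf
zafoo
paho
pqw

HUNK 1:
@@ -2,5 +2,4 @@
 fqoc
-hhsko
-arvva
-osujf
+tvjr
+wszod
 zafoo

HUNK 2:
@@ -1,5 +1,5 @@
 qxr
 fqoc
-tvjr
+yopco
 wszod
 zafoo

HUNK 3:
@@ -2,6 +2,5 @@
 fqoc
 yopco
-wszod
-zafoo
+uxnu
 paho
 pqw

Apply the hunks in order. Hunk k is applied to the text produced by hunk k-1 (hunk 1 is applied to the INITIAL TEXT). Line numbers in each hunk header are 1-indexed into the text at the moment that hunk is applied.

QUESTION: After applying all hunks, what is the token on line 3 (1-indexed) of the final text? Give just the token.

Hunk 1: at line 2 remove [hhsko,arvva,osujf] add [tvjr,wszod] -> 7 lines: qxr fqoc tvjr wszod zafoo paho pqw
Hunk 2: at line 1 remove [tvjr] add [yopco] -> 7 lines: qxr fqoc yopco wszod zafoo paho pqw
Hunk 3: at line 2 remove [wszod,zafoo] add [uxnu] -> 6 lines: qxr fqoc yopco uxnu paho pqw
Final line 3: yopco

Answer: yopco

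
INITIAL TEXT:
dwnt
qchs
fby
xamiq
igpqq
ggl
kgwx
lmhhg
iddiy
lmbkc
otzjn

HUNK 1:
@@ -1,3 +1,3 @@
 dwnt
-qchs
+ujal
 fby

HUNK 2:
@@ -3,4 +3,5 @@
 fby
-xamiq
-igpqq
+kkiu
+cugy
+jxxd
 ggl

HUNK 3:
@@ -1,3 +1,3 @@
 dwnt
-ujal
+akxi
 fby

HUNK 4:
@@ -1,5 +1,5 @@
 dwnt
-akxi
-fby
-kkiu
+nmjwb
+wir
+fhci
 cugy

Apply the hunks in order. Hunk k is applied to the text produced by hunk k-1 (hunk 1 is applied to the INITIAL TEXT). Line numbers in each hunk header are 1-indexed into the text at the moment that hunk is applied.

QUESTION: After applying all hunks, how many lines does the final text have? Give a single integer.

Hunk 1: at line 1 remove [qchs] add [ujal] -> 11 lines: dwnt ujal fby xamiq igpqq ggl kgwx lmhhg iddiy lmbkc otzjn
Hunk 2: at line 3 remove [xamiq,igpqq] add [kkiu,cugy,jxxd] -> 12 lines: dwnt ujal fby kkiu cugy jxxd ggl kgwx lmhhg iddiy lmbkc otzjn
Hunk 3: at line 1 remove [ujal] add [akxi] -> 12 lines: dwnt akxi fby kkiu cugy jxxd ggl kgwx lmhhg iddiy lmbkc otzjn
Hunk 4: at line 1 remove [akxi,fby,kkiu] add [nmjwb,wir,fhci] -> 12 lines: dwnt nmjwb wir fhci cugy jxxd ggl kgwx lmhhg iddiy lmbkc otzjn
Final line count: 12

Answer: 12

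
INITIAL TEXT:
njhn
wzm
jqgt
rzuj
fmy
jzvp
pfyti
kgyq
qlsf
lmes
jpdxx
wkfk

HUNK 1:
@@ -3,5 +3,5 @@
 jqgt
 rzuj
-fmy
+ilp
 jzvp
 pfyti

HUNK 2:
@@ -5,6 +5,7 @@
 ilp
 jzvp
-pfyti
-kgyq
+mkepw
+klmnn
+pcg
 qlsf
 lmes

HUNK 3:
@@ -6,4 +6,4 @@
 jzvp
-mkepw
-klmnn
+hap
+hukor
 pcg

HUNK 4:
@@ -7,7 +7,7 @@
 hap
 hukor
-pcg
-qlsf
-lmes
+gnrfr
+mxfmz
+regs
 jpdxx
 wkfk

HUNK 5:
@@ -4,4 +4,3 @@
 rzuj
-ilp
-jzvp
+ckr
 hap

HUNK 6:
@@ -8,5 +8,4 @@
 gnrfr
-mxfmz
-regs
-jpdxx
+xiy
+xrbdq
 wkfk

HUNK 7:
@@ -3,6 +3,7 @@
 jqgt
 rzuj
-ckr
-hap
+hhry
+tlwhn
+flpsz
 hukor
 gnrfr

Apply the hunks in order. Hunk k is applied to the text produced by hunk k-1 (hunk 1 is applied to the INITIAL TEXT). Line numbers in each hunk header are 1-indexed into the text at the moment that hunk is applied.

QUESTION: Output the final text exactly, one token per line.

Hunk 1: at line 3 remove [fmy] add [ilp] -> 12 lines: njhn wzm jqgt rzuj ilp jzvp pfyti kgyq qlsf lmes jpdxx wkfk
Hunk 2: at line 5 remove [pfyti,kgyq] add [mkepw,klmnn,pcg] -> 13 lines: njhn wzm jqgt rzuj ilp jzvp mkepw klmnn pcg qlsf lmes jpdxx wkfk
Hunk 3: at line 6 remove [mkepw,klmnn] add [hap,hukor] -> 13 lines: njhn wzm jqgt rzuj ilp jzvp hap hukor pcg qlsf lmes jpdxx wkfk
Hunk 4: at line 7 remove [pcg,qlsf,lmes] add [gnrfr,mxfmz,regs] -> 13 lines: njhn wzm jqgt rzuj ilp jzvp hap hukor gnrfr mxfmz regs jpdxx wkfk
Hunk 5: at line 4 remove [ilp,jzvp] add [ckr] -> 12 lines: njhn wzm jqgt rzuj ckr hap hukor gnrfr mxfmz regs jpdxx wkfk
Hunk 6: at line 8 remove [mxfmz,regs,jpdxx] add [xiy,xrbdq] -> 11 lines: njhn wzm jqgt rzuj ckr hap hukor gnrfr xiy xrbdq wkfk
Hunk 7: at line 3 remove [ckr,hap] add [hhry,tlwhn,flpsz] -> 12 lines: njhn wzm jqgt rzuj hhry tlwhn flpsz hukor gnrfr xiy xrbdq wkfk

Answer: njhn
wzm
jqgt
rzuj
hhry
tlwhn
flpsz
hukor
gnrfr
xiy
xrbdq
wkfk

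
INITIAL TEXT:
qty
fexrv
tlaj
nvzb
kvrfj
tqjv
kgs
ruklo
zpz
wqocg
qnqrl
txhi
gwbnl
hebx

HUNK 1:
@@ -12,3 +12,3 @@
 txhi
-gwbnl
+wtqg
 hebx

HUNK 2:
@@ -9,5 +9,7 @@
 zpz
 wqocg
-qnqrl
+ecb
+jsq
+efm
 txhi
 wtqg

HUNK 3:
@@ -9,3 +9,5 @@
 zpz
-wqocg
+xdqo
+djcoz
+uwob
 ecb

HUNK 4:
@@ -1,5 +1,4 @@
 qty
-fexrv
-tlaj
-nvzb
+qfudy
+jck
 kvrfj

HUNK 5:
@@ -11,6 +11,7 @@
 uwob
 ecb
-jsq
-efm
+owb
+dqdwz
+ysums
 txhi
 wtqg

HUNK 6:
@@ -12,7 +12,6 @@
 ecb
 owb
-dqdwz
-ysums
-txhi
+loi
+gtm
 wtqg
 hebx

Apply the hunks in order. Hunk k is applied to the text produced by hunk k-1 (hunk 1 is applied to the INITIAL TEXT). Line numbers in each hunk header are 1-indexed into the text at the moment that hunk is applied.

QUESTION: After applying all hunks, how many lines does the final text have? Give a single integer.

Answer: 17

Derivation:
Hunk 1: at line 12 remove [gwbnl] add [wtqg] -> 14 lines: qty fexrv tlaj nvzb kvrfj tqjv kgs ruklo zpz wqocg qnqrl txhi wtqg hebx
Hunk 2: at line 9 remove [qnqrl] add [ecb,jsq,efm] -> 16 lines: qty fexrv tlaj nvzb kvrfj tqjv kgs ruklo zpz wqocg ecb jsq efm txhi wtqg hebx
Hunk 3: at line 9 remove [wqocg] add [xdqo,djcoz,uwob] -> 18 lines: qty fexrv tlaj nvzb kvrfj tqjv kgs ruklo zpz xdqo djcoz uwob ecb jsq efm txhi wtqg hebx
Hunk 4: at line 1 remove [fexrv,tlaj,nvzb] add [qfudy,jck] -> 17 lines: qty qfudy jck kvrfj tqjv kgs ruklo zpz xdqo djcoz uwob ecb jsq efm txhi wtqg hebx
Hunk 5: at line 11 remove [jsq,efm] add [owb,dqdwz,ysums] -> 18 lines: qty qfudy jck kvrfj tqjv kgs ruklo zpz xdqo djcoz uwob ecb owb dqdwz ysums txhi wtqg hebx
Hunk 6: at line 12 remove [dqdwz,ysums,txhi] add [loi,gtm] -> 17 lines: qty qfudy jck kvrfj tqjv kgs ruklo zpz xdqo djcoz uwob ecb owb loi gtm wtqg hebx
Final line count: 17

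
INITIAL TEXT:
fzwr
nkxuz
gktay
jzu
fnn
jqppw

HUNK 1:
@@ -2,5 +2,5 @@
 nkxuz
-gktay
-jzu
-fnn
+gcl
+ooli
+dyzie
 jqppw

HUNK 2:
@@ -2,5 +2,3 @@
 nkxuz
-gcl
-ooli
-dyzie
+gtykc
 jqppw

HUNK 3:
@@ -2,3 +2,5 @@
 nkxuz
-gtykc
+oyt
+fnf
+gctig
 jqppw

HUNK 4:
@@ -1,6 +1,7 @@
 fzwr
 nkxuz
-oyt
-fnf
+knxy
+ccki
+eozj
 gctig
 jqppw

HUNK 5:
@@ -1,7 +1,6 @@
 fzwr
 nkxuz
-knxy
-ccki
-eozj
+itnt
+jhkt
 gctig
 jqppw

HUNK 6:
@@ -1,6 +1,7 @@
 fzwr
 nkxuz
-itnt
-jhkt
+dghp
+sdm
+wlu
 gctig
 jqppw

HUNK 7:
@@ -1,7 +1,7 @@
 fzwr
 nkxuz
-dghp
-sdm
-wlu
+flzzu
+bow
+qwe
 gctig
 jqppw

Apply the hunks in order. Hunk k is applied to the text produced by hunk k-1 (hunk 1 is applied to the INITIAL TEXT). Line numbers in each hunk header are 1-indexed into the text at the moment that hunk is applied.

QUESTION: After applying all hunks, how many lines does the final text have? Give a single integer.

Hunk 1: at line 2 remove [gktay,jzu,fnn] add [gcl,ooli,dyzie] -> 6 lines: fzwr nkxuz gcl ooli dyzie jqppw
Hunk 2: at line 2 remove [gcl,ooli,dyzie] add [gtykc] -> 4 lines: fzwr nkxuz gtykc jqppw
Hunk 3: at line 2 remove [gtykc] add [oyt,fnf,gctig] -> 6 lines: fzwr nkxuz oyt fnf gctig jqppw
Hunk 4: at line 1 remove [oyt,fnf] add [knxy,ccki,eozj] -> 7 lines: fzwr nkxuz knxy ccki eozj gctig jqppw
Hunk 5: at line 1 remove [knxy,ccki,eozj] add [itnt,jhkt] -> 6 lines: fzwr nkxuz itnt jhkt gctig jqppw
Hunk 6: at line 1 remove [itnt,jhkt] add [dghp,sdm,wlu] -> 7 lines: fzwr nkxuz dghp sdm wlu gctig jqppw
Hunk 7: at line 1 remove [dghp,sdm,wlu] add [flzzu,bow,qwe] -> 7 lines: fzwr nkxuz flzzu bow qwe gctig jqppw
Final line count: 7

Answer: 7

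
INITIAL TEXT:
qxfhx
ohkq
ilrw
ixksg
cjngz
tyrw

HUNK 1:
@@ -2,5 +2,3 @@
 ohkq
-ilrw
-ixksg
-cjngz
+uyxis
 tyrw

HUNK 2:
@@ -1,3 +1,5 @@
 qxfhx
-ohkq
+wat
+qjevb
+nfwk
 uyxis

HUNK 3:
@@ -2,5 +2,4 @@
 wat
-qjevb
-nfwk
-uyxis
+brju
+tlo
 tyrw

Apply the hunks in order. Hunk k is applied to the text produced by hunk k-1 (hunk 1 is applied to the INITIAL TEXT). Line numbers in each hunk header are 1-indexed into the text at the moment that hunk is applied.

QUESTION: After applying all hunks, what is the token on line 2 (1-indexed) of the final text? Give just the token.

Answer: wat

Derivation:
Hunk 1: at line 2 remove [ilrw,ixksg,cjngz] add [uyxis] -> 4 lines: qxfhx ohkq uyxis tyrw
Hunk 2: at line 1 remove [ohkq] add [wat,qjevb,nfwk] -> 6 lines: qxfhx wat qjevb nfwk uyxis tyrw
Hunk 3: at line 2 remove [qjevb,nfwk,uyxis] add [brju,tlo] -> 5 lines: qxfhx wat brju tlo tyrw
Final line 2: wat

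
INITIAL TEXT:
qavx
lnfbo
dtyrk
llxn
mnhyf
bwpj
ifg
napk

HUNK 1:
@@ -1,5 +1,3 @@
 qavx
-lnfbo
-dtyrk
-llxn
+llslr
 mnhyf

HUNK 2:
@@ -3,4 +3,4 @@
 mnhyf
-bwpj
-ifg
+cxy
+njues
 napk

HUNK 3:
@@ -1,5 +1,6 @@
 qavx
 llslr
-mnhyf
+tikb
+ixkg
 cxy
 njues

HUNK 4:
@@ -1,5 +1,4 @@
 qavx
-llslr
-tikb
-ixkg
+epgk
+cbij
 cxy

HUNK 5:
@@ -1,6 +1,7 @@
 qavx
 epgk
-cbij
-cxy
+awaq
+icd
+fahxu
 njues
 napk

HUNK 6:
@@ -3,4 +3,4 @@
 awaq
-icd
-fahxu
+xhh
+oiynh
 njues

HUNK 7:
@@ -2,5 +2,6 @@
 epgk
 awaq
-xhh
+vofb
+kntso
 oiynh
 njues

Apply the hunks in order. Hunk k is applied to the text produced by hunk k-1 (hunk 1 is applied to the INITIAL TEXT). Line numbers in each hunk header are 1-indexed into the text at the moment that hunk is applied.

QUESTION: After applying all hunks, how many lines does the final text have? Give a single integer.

Hunk 1: at line 1 remove [lnfbo,dtyrk,llxn] add [llslr] -> 6 lines: qavx llslr mnhyf bwpj ifg napk
Hunk 2: at line 3 remove [bwpj,ifg] add [cxy,njues] -> 6 lines: qavx llslr mnhyf cxy njues napk
Hunk 3: at line 1 remove [mnhyf] add [tikb,ixkg] -> 7 lines: qavx llslr tikb ixkg cxy njues napk
Hunk 4: at line 1 remove [llslr,tikb,ixkg] add [epgk,cbij] -> 6 lines: qavx epgk cbij cxy njues napk
Hunk 5: at line 1 remove [cbij,cxy] add [awaq,icd,fahxu] -> 7 lines: qavx epgk awaq icd fahxu njues napk
Hunk 6: at line 3 remove [icd,fahxu] add [xhh,oiynh] -> 7 lines: qavx epgk awaq xhh oiynh njues napk
Hunk 7: at line 2 remove [xhh] add [vofb,kntso] -> 8 lines: qavx epgk awaq vofb kntso oiynh njues napk
Final line count: 8

Answer: 8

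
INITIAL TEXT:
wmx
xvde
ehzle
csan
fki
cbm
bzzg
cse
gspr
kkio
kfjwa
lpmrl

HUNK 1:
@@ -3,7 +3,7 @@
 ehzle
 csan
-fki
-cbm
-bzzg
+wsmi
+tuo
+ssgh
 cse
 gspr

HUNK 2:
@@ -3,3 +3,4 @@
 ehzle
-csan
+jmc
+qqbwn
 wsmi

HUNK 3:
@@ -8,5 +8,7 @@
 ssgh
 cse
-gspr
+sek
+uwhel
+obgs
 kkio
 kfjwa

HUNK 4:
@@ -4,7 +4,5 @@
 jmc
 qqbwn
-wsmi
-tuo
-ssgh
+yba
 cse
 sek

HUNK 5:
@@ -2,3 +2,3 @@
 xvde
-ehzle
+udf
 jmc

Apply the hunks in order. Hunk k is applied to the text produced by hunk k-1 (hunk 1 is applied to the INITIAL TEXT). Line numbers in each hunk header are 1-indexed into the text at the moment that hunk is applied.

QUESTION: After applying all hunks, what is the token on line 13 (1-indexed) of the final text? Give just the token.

Hunk 1: at line 3 remove [fki,cbm,bzzg] add [wsmi,tuo,ssgh] -> 12 lines: wmx xvde ehzle csan wsmi tuo ssgh cse gspr kkio kfjwa lpmrl
Hunk 2: at line 3 remove [csan] add [jmc,qqbwn] -> 13 lines: wmx xvde ehzle jmc qqbwn wsmi tuo ssgh cse gspr kkio kfjwa lpmrl
Hunk 3: at line 8 remove [gspr] add [sek,uwhel,obgs] -> 15 lines: wmx xvde ehzle jmc qqbwn wsmi tuo ssgh cse sek uwhel obgs kkio kfjwa lpmrl
Hunk 4: at line 4 remove [wsmi,tuo,ssgh] add [yba] -> 13 lines: wmx xvde ehzle jmc qqbwn yba cse sek uwhel obgs kkio kfjwa lpmrl
Hunk 5: at line 2 remove [ehzle] add [udf] -> 13 lines: wmx xvde udf jmc qqbwn yba cse sek uwhel obgs kkio kfjwa lpmrl
Final line 13: lpmrl

Answer: lpmrl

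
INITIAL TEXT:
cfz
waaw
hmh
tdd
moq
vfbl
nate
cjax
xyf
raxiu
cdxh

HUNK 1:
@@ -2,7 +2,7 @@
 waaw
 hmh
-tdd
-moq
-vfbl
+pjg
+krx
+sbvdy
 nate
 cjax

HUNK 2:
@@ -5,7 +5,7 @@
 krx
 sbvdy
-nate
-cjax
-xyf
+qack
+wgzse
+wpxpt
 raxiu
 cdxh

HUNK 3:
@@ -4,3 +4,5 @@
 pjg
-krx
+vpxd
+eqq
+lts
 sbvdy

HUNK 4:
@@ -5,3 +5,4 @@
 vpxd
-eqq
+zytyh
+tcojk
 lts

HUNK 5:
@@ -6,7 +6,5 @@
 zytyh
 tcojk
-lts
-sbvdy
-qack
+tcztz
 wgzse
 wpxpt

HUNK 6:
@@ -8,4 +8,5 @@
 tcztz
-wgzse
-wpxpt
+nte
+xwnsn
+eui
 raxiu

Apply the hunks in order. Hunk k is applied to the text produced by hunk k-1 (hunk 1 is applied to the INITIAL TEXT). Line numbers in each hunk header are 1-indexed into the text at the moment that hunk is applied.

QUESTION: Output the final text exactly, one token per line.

Hunk 1: at line 2 remove [tdd,moq,vfbl] add [pjg,krx,sbvdy] -> 11 lines: cfz waaw hmh pjg krx sbvdy nate cjax xyf raxiu cdxh
Hunk 2: at line 5 remove [nate,cjax,xyf] add [qack,wgzse,wpxpt] -> 11 lines: cfz waaw hmh pjg krx sbvdy qack wgzse wpxpt raxiu cdxh
Hunk 3: at line 4 remove [krx] add [vpxd,eqq,lts] -> 13 lines: cfz waaw hmh pjg vpxd eqq lts sbvdy qack wgzse wpxpt raxiu cdxh
Hunk 4: at line 5 remove [eqq] add [zytyh,tcojk] -> 14 lines: cfz waaw hmh pjg vpxd zytyh tcojk lts sbvdy qack wgzse wpxpt raxiu cdxh
Hunk 5: at line 6 remove [lts,sbvdy,qack] add [tcztz] -> 12 lines: cfz waaw hmh pjg vpxd zytyh tcojk tcztz wgzse wpxpt raxiu cdxh
Hunk 6: at line 8 remove [wgzse,wpxpt] add [nte,xwnsn,eui] -> 13 lines: cfz waaw hmh pjg vpxd zytyh tcojk tcztz nte xwnsn eui raxiu cdxh

Answer: cfz
waaw
hmh
pjg
vpxd
zytyh
tcojk
tcztz
nte
xwnsn
eui
raxiu
cdxh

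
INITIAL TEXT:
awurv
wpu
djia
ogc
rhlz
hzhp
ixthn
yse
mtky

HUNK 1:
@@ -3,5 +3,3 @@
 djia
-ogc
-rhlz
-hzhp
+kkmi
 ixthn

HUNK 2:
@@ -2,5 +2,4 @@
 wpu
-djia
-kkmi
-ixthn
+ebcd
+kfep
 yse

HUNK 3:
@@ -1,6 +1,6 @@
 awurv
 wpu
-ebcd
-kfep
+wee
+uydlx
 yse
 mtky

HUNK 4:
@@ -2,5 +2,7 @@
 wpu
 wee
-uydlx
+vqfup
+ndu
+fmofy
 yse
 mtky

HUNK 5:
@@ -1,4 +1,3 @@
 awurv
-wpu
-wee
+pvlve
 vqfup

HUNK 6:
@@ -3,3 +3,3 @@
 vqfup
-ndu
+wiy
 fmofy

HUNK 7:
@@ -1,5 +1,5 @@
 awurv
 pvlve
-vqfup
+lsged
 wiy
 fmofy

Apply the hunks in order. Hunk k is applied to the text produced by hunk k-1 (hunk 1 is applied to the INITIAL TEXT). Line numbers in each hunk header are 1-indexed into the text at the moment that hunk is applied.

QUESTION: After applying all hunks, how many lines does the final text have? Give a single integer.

Answer: 7

Derivation:
Hunk 1: at line 3 remove [ogc,rhlz,hzhp] add [kkmi] -> 7 lines: awurv wpu djia kkmi ixthn yse mtky
Hunk 2: at line 2 remove [djia,kkmi,ixthn] add [ebcd,kfep] -> 6 lines: awurv wpu ebcd kfep yse mtky
Hunk 3: at line 1 remove [ebcd,kfep] add [wee,uydlx] -> 6 lines: awurv wpu wee uydlx yse mtky
Hunk 4: at line 2 remove [uydlx] add [vqfup,ndu,fmofy] -> 8 lines: awurv wpu wee vqfup ndu fmofy yse mtky
Hunk 5: at line 1 remove [wpu,wee] add [pvlve] -> 7 lines: awurv pvlve vqfup ndu fmofy yse mtky
Hunk 6: at line 3 remove [ndu] add [wiy] -> 7 lines: awurv pvlve vqfup wiy fmofy yse mtky
Hunk 7: at line 1 remove [vqfup] add [lsged] -> 7 lines: awurv pvlve lsged wiy fmofy yse mtky
Final line count: 7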